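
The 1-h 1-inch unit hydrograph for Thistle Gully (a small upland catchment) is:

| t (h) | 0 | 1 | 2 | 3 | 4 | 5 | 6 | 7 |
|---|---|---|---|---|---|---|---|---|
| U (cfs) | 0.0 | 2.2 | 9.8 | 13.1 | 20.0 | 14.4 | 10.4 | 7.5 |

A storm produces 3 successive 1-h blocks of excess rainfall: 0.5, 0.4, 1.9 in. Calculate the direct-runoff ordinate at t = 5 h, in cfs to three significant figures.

By discrete convolution, Q_j = Σ (P_i / 1 in) · U_{j−i}.
At t = 5 h (j=5): Q = (0.5/1)·14.4 + (0.4/1)·20.0 + (1.9/1)·13.1 = 40.1 cfs.

Q ≈ 40.1 cfs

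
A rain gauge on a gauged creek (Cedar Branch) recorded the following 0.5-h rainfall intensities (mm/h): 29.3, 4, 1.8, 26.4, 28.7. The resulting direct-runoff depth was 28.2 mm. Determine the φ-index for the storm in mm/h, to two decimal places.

Only the 3 blocks with intensity above φ contribute runoff: 29.3, 26.4, 28.7 mm/h.
Σ(I−φ)·Δt = d  ⇒  (29.3+26.4+28.7 − 3φ)·0.5 = 28.2
φ = (84.40 − 28.2/0.5) / 3 = 9.33 mm/h.

φ ≈ 9.33 mm/h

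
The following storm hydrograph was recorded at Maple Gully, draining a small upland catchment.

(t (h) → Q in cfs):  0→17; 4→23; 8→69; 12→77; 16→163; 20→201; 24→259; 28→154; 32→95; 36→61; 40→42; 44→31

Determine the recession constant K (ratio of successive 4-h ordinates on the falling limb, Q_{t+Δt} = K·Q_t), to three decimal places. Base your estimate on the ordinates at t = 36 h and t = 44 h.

K ≈ 0.713

Using the recession-limb readings at t = 36 h and t = 44 h: Q falls from 61 to 31 cfs over 2 intervals.
K = (Q₂/Q₁)^(1/2) = (31/61)^(1/2) = 0.713.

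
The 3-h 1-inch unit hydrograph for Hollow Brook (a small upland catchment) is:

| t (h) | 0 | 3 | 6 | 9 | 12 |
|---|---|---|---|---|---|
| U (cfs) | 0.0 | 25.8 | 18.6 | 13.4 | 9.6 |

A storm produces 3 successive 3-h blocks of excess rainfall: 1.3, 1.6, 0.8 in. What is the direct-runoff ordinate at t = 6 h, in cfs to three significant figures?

By discrete convolution, Q_j = Σ (P_i / 1 in) · U_{j−i}.
At t = 6 h (j=2): Q = (1.3/1)·18.6 + (1.6/1)·25.8 + (0.8/1)·0.0 = 65.5 cfs.

Q ≈ 65.5 cfs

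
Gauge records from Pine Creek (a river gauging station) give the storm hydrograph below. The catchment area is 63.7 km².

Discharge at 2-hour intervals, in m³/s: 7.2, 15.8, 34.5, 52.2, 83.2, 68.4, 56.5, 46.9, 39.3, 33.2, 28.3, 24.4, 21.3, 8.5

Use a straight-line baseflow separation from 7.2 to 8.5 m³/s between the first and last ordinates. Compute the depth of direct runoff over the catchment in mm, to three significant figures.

Direct runoff: 0.00, 8.50, 27.10, 44.70, 75.60, 60.70, 48.70, 39.00, 31.30, 25.10, 20.10, 16.10, 12.90, 0.00 m³/s; ΣQ_DR = 409.8 m³/s.
V = ΣQ_DR · Δt = 409.8 × 7200 s = 2.951 × 10^6 m³.
Over A = 63.7 km², depth = V / A = 46.3 mm.

d ≈ 46.3 mm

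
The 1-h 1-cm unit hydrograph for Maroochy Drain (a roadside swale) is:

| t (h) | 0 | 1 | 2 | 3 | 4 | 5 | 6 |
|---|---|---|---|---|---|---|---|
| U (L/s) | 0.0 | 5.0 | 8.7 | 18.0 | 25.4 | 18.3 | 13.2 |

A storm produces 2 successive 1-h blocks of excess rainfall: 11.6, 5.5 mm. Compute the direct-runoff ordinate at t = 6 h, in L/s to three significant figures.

Q ≈ 25.4 L/s

By discrete convolution, Q_j = Σ (P_i / 10 mm) · U_{j−i}.
At t = 6 h (j=6): Q = (11.6/10)·13.2 + (5.5/10)·18.3 = 25.4 L/s.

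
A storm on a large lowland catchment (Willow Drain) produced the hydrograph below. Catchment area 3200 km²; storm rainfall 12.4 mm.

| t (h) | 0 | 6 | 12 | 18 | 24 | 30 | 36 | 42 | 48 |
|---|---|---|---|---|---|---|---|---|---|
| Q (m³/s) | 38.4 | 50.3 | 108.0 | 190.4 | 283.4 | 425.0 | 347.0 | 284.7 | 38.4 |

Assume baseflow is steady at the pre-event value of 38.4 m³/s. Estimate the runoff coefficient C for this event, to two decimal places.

C ≈ 0.77

ΣQ_DR = 1420 m³/s; V = ΣQ_DR·Δt = 3.067 × 10^7 m³.
Runoff depth d = V / A = 9.585 mm.
C = d / P = 9.585 / 12.4 = 0.77.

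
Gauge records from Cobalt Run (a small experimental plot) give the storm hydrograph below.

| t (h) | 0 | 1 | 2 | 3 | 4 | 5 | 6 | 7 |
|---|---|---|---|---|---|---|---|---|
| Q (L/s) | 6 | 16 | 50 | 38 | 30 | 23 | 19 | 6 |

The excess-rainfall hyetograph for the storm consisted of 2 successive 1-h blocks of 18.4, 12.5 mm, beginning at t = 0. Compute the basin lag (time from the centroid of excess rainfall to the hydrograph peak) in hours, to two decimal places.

t_L ≈ 1.10 h

Centroid of excess rainfall: t_c = Σ P_i·t̄_i / ΣP_i = 0.9045 h (block centres at 0.5, 1.5 h).
Hydrograph peak occurs at t = 2 h, so basin lag t_L = 2 − 0.9045 = 1.10 h.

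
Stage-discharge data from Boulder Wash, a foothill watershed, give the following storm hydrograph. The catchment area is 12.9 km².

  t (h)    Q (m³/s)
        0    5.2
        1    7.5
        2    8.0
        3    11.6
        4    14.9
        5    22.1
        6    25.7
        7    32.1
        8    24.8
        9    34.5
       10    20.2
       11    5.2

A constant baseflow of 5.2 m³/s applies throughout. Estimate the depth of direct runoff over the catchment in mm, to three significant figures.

Direct runoff: 0.0, 2.3, 2.8, 6.4, 9.7, 16.9, 20.5, 26.9, 19.6, 29.3, 15.0, 0.0 m³/s; ΣQ_DR = 149.4 m³/s.
V = ΣQ_DR · Δt = 149.4 × 3600 s = 5.378 × 10^5 m³.
Over A = 12.9 km², depth = V / A = 41.7 mm.

d ≈ 41.7 mm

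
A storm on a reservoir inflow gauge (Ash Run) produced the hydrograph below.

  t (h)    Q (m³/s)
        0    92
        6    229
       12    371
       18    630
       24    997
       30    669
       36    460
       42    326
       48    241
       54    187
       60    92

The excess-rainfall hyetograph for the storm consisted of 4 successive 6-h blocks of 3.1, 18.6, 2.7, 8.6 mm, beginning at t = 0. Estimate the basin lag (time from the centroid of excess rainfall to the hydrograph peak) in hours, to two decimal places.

Centroid of excess rainfall: t_c = Σ P_i·t̄_i / ΣP_i = 12.0545 h (block centres at 3, 9, 15, 21 h).
Hydrograph peak occurs at t = 24 h, so basin lag t_L = 24 − 12.0545 = 11.95 h.

t_L ≈ 11.95 h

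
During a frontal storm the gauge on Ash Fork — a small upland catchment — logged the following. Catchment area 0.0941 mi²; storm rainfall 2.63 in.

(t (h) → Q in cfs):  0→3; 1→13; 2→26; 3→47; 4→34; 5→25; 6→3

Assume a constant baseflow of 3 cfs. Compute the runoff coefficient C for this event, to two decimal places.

C ≈ 0.81

ΣQ_DR = 130.0 cfs; V = ΣQ_DR·Δt = 4.680 × 10^5 ft³.
Runoff depth d = V / A = 2.141 in.
C = d / P = 2.141 / 2.63 = 0.81.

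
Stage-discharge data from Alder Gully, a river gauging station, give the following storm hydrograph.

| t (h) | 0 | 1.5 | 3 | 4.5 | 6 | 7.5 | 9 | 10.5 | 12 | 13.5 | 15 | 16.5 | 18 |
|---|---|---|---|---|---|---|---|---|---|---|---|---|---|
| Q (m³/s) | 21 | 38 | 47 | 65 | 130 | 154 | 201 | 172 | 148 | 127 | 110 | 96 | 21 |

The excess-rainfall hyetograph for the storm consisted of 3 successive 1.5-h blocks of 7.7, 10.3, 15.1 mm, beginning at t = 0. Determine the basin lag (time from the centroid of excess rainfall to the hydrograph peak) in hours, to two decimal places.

t_L ≈ 6.41 h

Centroid of excess rainfall: t_c = Σ P_i·t̄_i / ΣP_i = 2.5853 h (block centres at 0.75, 2.25, 3.75 h).
Hydrograph peak occurs at t = 9 h, so basin lag t_L = 9 − 2.5853 = 6.41 h.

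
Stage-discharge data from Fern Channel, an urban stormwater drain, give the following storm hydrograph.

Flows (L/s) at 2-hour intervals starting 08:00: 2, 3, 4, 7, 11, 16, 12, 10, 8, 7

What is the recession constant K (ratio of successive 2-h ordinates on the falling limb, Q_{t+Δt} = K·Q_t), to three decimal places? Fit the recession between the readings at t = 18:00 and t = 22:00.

Using the recession-limb readings at t = 18:00 and t = 22:00: Q falls from 16 to 10 L/s over 2 intervals.
K = (Q₂/Q₁)^(1/2) = (10/16)^(1/2) = 0.791.

K ≈ 0.791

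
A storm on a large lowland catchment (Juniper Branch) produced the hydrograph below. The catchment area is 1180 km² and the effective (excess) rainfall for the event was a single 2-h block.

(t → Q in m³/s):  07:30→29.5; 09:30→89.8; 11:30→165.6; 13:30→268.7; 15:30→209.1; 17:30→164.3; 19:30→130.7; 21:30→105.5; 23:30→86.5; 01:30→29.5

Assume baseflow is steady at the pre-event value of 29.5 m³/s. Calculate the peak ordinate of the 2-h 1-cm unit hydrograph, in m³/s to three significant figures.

U_p ≈ 398 m³/s

Direct runoff: 0.0, 60.3, 136.1, 239.2, 179.6, 134.8, 101.2, 76.0, 57.0, 0.0 m³/s; ΣQ_DR = 984.2 m³/s, peak = 239.2 m³/s.
Runoff depth d = ΣQ_DR·Δt / A = 984.2 × 7200 / (1180 km²) = 6.005 mm.
The 1-cm UH is the DRH scaled by (10 mm)/d, so U_p = 239.2 × 10/6.005 = 398 m³/s.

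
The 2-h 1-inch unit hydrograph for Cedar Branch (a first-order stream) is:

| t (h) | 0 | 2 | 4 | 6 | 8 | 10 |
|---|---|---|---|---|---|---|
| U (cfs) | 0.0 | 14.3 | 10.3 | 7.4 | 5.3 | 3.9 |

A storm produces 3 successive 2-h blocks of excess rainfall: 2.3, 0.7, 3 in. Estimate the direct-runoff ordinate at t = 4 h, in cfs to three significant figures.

By discrete convolution, Q_j = Σ (P_i / 1 in) · U_{j−i}.
At t = 4 h (j=2): Q = (2.3/1)·10.3 + (0.7/1)·14.3 + (3/1)·0.0 = 33.7 cfs.

Q ≈ 33.7 cfs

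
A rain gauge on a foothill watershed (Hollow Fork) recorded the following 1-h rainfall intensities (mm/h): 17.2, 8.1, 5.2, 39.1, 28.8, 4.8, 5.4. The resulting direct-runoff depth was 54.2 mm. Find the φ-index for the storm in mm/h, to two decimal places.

Only the 3 blocks with intensity above φ contribute runoff: 17.2, 39.1, 28.8 mm/h.
Σ(I−φ)·Δt = d  ⇒  (17.2+39.1+28.8 − 3φ)·1 = 54.2
φ = (85.10 − 54.2/1) / 3 = 10.30 mm/h.

φ ≈ 10.30 mm/h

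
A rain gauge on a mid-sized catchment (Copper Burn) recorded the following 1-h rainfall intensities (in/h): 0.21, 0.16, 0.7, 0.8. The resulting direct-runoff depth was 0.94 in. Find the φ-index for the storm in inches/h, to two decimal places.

φ ≈ 0.28 in/h

Only the 2 blocks with intensity above φ contribute runoff: 0.7, 0.8 in/h.
Σ(I−φ)·Δt = d  ⇒  (0.7+0.8 − 2φ)·1 = 0.94
φ = (1.500 − 0.94/1) / 2 = 0.28 in/h.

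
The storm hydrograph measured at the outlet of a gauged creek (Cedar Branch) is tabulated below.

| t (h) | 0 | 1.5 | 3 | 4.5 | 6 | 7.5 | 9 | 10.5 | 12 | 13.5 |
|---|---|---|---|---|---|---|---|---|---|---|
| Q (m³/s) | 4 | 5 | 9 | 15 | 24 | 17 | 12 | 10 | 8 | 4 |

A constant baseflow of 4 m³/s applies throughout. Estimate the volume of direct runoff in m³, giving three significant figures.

V ≈ 3.67 × 10^5 m³

Direct-runoff ordinates (Q − Q_b): 0.0, 1.0, 5.0, 11.0, 20.0, 13.0, 8.0, 6.0, 4.0, 0.0 m³/s.
ΣQ_DR = 68.00 m³/s.
With Δt = 1.5 h = 5400 s, V = ΣQ_DR · Δt = 68.00 × 5400 = 3.67 × 10^5 m³.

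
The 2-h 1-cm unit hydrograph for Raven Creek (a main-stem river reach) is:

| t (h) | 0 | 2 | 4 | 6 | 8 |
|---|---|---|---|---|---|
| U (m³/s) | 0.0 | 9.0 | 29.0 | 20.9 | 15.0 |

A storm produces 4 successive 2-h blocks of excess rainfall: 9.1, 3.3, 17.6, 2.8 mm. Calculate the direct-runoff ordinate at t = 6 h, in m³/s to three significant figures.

Q ≈ 44.4 m³/s

By discrete convolution, Q_j = Σ (P_i / 10 mm) · U_{j−i}.
At t = 6 h (j=3): Q = (9.1/10)·20.9 + (3.3/10)·29.0 + (17.6/10)·9.0 + (2.8/10)·0.0 = 44.4 m³/s.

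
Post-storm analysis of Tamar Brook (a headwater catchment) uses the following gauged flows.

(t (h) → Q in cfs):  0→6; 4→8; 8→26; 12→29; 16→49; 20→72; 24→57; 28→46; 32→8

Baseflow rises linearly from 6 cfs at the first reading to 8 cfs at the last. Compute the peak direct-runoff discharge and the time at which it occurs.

Q_p = 64.75 cfs at t = 20 h

Subtracting baseflow gives direct-runoff ordinates: 0.00, 1.75, 19.50, 22.25, 42.00, 64.75, 49.50, 38.25, 0.00 cfs.
The maximum is 64.75 cfs, occurring at the reading for t = 20 h.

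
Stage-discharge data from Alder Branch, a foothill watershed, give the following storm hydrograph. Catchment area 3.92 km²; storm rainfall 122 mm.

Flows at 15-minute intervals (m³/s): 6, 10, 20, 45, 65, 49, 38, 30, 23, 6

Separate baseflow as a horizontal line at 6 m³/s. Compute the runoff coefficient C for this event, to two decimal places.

C ≈ 0.44

ΣQ_DR = 232.0 m³/s; V = ΣQ_DR·Δt = 2.088 × 10^5 m³.
Runoff depth d = V / A = 53.27 mm.
C = d / P = 53.27 / 122 = 0.44.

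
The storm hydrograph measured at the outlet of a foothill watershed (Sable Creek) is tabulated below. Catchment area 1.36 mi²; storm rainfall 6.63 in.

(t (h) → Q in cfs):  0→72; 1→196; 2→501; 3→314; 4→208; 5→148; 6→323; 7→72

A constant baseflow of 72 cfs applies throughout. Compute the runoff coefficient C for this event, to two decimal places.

C ≈ 0.22

ΣQ_DR = 1258 cfs; V = ΣQ_DR·Δt = 4.529 × 10^6 ft³.
Runoff depth d = V / A = 1.433 in.
C = d / P = 1.433 / 6.63 = 0.22.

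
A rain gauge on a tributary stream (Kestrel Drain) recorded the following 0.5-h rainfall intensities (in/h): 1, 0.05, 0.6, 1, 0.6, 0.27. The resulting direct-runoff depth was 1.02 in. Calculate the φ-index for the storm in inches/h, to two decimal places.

φ ≈ 0.29 in/h

Only the 4 blocks with intensity above φ contribute runoff: 1, 0.6, 1, 0.6 in/h.
Σ(I−φ)·Δt = d  ⇒  (1+0.6+1+0.6 − 4φ)·0.5 = 1.02
φ = (3.200 − 1.02/0.5) / 4 = 0.29 in/h.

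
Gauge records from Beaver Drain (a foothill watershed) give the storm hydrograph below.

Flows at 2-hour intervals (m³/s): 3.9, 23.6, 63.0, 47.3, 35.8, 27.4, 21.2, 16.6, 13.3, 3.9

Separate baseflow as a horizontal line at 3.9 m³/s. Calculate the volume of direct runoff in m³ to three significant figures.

Direct-runoff ordinates (Q − Q_b): 0.0, 19.7, 59.1, 43.4, 31.9, 23.5, 17.3, 12.7, 9.4, 0.0 m³/s.
ΣQ_DR = 217.0 m³/s.
With Δt = 2 h = 7200 s, V = ΣQ_DR · Δt = 217.0 × 7200 = 1.56 × 10^6 m³.

V ≈ 1.56 × 10^6 m³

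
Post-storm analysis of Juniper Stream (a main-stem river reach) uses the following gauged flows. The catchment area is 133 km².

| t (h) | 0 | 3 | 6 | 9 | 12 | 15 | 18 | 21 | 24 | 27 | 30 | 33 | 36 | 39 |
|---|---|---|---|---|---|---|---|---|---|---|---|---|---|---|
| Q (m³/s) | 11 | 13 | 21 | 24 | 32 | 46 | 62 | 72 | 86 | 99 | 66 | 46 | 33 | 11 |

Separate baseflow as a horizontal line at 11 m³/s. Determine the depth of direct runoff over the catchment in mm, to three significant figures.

d ≈ 38.0 mm

Direct runoff: 0.0, 2.0, 10.0, 13.0, 21.0, 35.0, 51.0, 61.0, 75.0, 88.0, 55.0, 35.0, 22.0, 0.0 m³/s; ΣQ_DR = 468.0 m³/s.
V = ΣQ_DR · Δt = 468.0 × 10800 s = 5.054 × 10^6 m³.
Over A = 133 km², depth = V / A = 38.0 mm.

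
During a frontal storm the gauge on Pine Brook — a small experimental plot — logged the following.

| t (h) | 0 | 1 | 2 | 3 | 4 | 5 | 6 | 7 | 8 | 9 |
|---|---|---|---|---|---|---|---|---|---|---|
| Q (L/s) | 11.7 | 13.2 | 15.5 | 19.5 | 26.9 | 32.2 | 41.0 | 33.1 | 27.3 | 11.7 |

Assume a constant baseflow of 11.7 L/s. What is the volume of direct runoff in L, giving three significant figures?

Direct-runoff ordinates (Q − Q_b): 0.0, 1.5, 3.8, 7.8, 15.2, 20.5, 29.3, 21.4, 15.6, 0.0 L/s.
ΣQ_DR = 115.1 L/s.
With Δt = 1 h = 3600 s, V = ΣQ_DR · Δt = 115.1 × 3600 = 4.14 × 10^5 L.

V ≈ 4.14 × 10^5 L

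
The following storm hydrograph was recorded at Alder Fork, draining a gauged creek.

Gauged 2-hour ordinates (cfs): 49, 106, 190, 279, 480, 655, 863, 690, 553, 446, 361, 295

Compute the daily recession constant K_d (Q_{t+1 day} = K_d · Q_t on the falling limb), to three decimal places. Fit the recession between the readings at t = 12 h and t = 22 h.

Between t = 12 h and t = 22 h the flow falls from 863 to 295 cfs over 5×2 h = 10 h.
Per-interval ratio K = (295/863)^(1/5) = 0.8068; K_d = K^(24/2) = 0.076.

K_d ≈ 0.076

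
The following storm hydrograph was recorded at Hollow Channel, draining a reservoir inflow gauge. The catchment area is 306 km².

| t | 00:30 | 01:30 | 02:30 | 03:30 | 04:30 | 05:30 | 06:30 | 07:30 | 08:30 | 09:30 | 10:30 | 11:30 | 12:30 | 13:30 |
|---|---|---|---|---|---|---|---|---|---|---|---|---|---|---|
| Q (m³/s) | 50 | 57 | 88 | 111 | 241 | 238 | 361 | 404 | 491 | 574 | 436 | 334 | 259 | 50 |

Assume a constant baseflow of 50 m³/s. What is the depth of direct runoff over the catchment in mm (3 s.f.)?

Direct runoff: 0.0, 7.0, 38.0, 61.0, 191.0, 188.0, 311.0, 354.0, 441.0, 524.0, 386.0, 284.0, 209.0, 0.0 m³/s; ΣQ_DR = 2994 m³/s.
V = ΣQ_DR · Δt = 2994 × 3600 s = 1.078 × 10^7 m³.
Over A = 306 km², depth = V / A = 35.2 mm.

d ≈ 35.2 mm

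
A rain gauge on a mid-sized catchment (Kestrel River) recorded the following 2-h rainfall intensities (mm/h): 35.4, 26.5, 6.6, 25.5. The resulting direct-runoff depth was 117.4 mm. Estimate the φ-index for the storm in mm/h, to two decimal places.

φ ≈ 9.57 mm/h

Only the 3 blocks with intensity above φ contribute runoff: 35.4, 26.5, 25.5 mm/h.
Σ(I−φ)·Δt = d  ⇒  (35.4+26.5+25.5 − 3φ)·2 = 117.4
φ = (87.40 − 117.4/2) / 3 = 9.57 mm/h.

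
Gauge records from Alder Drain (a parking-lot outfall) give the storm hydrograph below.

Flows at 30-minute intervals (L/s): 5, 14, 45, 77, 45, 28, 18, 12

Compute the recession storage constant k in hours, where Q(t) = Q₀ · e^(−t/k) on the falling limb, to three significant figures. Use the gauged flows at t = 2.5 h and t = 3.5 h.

k ≈ 1.18 h

On the falling limb, Q drops from 28 to 12 L/s between t = 2.5 h and t = 3.5 h (Δt = 1 h).
k = −Δt / ln(Q₂/Q₁) = −1 / ln(12/28) = 1.18 h.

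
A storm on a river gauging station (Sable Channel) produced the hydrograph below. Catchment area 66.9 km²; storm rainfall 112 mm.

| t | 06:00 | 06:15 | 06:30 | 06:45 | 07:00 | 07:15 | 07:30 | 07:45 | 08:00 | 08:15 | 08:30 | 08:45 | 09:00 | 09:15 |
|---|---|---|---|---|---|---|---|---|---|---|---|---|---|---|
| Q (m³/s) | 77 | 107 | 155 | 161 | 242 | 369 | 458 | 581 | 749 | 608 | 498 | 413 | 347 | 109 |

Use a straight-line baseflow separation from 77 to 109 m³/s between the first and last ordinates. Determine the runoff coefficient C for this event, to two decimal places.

C ≈ 0.43

ΣQ_DR = 3572 m³/s; V = ΣQ_DR·Δt = 3.215 × 10^6 m³.
Runoff depth d = V / A = 48.05 mm.
C = d / P = 48.05 / 112 = 0.43.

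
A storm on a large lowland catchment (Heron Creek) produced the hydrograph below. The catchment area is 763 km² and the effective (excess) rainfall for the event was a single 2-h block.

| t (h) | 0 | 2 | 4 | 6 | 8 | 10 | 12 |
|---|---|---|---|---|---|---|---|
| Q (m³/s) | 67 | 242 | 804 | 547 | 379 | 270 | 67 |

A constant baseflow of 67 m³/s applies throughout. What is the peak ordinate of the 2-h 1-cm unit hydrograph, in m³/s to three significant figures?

Direct runoff: 0.0, 175.0, 737.0, 480.0, 312.0, 203.0, 0.0 m³/s; ΣQ_DR = 1907 m³/s, peak = 737.0 m³/s.
Runoff depth d = ΣQ_DR·Δt / A = 1907 × 7200 / (763 km²) = 18.00 mm.
The 1-cm UH is the DRH scaled by (10 mm)/d, so U_p = 737.0 × 10/18.00 = 410 m³/s.

U_p ≈ 410 m³/s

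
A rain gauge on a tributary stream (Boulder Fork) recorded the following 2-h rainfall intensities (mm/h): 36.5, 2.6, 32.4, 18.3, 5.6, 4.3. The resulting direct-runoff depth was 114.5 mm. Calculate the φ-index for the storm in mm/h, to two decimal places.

φ ≈ 9.98 mm/h

Only the 3 blocks with intensity above φ contribute runoff: 36.5, 32.4, 18.3 mm/h.
Σ(I−φ)·Δt = d  ⇒  (36.5+32.4+18.3 − 3φ)·2 = 114.5
φ = (87.20 − 114.5/2) / 3 = 9.98 mm/h.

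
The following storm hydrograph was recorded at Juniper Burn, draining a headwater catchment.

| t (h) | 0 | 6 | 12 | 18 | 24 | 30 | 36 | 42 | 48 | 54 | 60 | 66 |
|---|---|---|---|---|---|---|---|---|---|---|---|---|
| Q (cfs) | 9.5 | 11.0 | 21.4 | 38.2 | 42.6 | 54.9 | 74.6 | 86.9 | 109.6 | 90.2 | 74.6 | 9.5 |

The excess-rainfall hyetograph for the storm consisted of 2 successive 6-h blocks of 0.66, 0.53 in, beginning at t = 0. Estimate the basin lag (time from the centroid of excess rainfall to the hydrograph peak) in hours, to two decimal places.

Centroid of excess rainfall: t_c = Σ P_i·t̄_i / ΣP_i = 5.6723 h (block centres at 3, 9 h).
Hydrograph peak occurs at t = 48 h, so basin lag t_L = 48 − 5.6723 = 42.33 h.

t_L ≈ 42.33 h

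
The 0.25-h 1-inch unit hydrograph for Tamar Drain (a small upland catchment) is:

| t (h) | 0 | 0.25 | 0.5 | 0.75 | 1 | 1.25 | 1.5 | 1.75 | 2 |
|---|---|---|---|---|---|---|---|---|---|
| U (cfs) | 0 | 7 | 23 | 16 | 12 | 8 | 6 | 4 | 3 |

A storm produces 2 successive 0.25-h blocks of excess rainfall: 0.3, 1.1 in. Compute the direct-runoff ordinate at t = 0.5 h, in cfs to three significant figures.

By discrete convolution, Q_j = Σ (P_i / 1 in) · U_{j−i}.
At t = 0.5 h (j=2): Q = (0.3/1)·23 + (1.1/1)·7 = 14.6 cfs.

Q ≈ 14.6 cfs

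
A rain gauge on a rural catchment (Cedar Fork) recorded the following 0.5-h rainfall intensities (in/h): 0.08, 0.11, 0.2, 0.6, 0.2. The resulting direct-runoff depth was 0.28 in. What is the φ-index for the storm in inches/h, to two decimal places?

Only the 3 blocks with intensity above φ contribute runoff: 0.2, 0.6, 0.2 in/h.
Σ(I−φ)·Δt = d  ⇒  (0.2+0.6+0.2 − 3φ)·0.5 = 0.28
φ = (1.000 − 0.28/0.5) / 3 = 0.15 in/h.

φ ≈ 0.15 in/h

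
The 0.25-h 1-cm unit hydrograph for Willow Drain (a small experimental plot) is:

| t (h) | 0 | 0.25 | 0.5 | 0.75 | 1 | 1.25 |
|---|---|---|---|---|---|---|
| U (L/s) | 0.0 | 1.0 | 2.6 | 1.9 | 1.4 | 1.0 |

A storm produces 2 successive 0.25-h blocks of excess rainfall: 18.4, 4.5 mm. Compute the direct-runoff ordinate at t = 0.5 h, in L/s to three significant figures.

Q ≈ 5.23 L/s

By discrete convolution, Q_j = Σ (P_i / 10 mm) · U_{j−i}.
At t = 0.5 h (j=2): Q = (18.4/10)·2.6 + (4.5/10)·1.0 = 5.23 L/s.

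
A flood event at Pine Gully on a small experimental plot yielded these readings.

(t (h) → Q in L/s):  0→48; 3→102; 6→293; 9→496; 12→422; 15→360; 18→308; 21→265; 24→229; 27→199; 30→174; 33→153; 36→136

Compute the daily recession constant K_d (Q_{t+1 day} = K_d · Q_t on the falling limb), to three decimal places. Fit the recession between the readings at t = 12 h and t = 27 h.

K_d ≈ 0.300

Between t = 12 h and t = 27 h the flow falls from 422 to 199 L/s over 5×3 h = 15 h.
Per-interval ratio K = (199/422)^(1/5) = 0.8604; K_d = K^(24/3) = 0.300.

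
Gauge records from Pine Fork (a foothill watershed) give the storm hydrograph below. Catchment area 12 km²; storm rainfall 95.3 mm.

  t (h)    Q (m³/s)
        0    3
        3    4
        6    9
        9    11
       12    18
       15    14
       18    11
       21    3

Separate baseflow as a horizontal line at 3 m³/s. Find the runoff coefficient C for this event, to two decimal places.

C ≈ 0.46

ΣQ_DR = 49.00 m³/s; V = ΣQ_DR·Δt = 5.292 × 10^5 m³.
Runoff depth d = V / A = 44.10 mm.
C = d / P = 44.10 / 95.3 = 0.46.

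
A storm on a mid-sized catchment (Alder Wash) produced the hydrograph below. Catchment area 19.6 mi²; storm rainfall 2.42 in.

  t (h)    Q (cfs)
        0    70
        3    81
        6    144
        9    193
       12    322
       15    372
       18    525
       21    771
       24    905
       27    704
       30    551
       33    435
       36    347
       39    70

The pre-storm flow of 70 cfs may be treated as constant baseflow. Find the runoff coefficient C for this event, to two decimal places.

C ≈ 0.44

ΣQ_DR = 4510 cfs; V = ΣQ_DR·Δt = 4.871 × 10^7 ft³.
Runoff depth d = V / A = 1.070 in.
C = d / P = 1.070 / 2.42 = 0.44.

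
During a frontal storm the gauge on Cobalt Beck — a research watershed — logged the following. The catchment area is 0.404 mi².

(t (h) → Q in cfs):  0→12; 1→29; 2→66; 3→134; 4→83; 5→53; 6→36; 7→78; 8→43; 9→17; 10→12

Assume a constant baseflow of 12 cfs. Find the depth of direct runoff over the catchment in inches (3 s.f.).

d ≈ 1.65 in

Direct runoff: 0.0, 17.0, 54.0, 122.0, 71.0, 41.0, 24.0, 66.0, 31.0, 5.0, 0.0 cfs; ΣQ_DR = 431.0 cfs.
V = ΣQ_DR · Δt = 431.0 × 3600 s = 1.552 × 10^6 ft³.
Over A = 0.404 mi², depth = V / A = 1.65 in.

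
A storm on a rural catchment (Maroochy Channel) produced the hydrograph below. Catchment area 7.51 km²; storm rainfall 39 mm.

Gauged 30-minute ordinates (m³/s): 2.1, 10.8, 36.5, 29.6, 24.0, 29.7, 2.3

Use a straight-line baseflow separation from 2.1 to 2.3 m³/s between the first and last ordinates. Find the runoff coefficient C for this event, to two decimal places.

C ≈ 0.74

ΣQ_DR = 119.6 m³/s; V = ΣQ_DR·Δt = 2.153 × 10^5 m³.
Runoff depth d = V / A = 28.67 mm.
C = d / P = 28.67 / 39 = 0.74.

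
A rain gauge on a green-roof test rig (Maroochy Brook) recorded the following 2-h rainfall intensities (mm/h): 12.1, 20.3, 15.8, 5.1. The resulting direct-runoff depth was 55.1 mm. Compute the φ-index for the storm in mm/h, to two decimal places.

Only the 3 blocks with intensity above φ contribute runoff: 12.1, 20.3, 15.8 mm/h.
Σ(I−φ)·Δt = d  ⇒  (12.1+20.3+15.8 − 3φ)·2 = 55.1
φ = (48.20 − 55.1/2) / 3 = 6.88 mm/h.

φ ≈ 6.88 mm/h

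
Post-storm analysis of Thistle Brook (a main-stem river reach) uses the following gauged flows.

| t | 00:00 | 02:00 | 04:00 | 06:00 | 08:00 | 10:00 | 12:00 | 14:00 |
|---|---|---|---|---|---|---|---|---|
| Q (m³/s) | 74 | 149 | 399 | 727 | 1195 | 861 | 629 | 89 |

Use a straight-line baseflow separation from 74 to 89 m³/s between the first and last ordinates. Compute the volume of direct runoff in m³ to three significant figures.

V ≈ 2.50 × 10^7 m³

Direct-runoff ordinates (Q − Q_b): 0.00, 72.86, 320.71, 646.57, 1112.43, 776.29, 542.14, 0.00 m³/s.
ΣQ_DR = 3471 m³/s.
With Δt = 2 h = 7200 s, V = ΣQ_DR · Δt = 3471 × 7200 = 2.50 × 10^7 m³.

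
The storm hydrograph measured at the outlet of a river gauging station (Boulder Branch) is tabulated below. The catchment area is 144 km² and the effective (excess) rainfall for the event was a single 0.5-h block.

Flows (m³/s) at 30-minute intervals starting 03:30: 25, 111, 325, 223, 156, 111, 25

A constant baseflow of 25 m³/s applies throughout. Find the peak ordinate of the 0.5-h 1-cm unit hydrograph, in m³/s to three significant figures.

Direct runoff: 0.0, 86.0, 300.0, 198.0, 131.0, 86.0, 0.0 m³/s; ΣQ_DR = 801.0 m³/s, peak = 300.0 m³/s.
Runoff depth d = ΣQ_DR·Δt / A = 801.0 × 1800 / (144 km²) = 10.01 mm.
The 1-cm UH is the DRH scaled by (10 mm)/d, so U_p = 300.0 × 10/10.01 = 300 m³/s.

U_p ≈ 300 m³/s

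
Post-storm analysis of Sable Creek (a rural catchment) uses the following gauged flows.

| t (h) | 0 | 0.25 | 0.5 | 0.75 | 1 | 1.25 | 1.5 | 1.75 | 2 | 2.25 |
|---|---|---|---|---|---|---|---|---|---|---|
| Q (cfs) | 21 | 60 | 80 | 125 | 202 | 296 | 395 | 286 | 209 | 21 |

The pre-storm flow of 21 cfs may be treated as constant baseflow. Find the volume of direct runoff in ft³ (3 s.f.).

Direct-runoff ordinates (Q − Q_b): 0.0, 39.0, 59.0, 104.0, 181.0, 275.0, 374.0, 265.0, 188.0, 0.0 cfs.
ΣQ_DR = 1485 cfs.
With Δt = 0.25 h = 900 s, V = ΣQ_DR · Δt = 1485 × 900 = 1.34 × 10^6 ft³.

V ≈ 1.34 × 10^6 ft³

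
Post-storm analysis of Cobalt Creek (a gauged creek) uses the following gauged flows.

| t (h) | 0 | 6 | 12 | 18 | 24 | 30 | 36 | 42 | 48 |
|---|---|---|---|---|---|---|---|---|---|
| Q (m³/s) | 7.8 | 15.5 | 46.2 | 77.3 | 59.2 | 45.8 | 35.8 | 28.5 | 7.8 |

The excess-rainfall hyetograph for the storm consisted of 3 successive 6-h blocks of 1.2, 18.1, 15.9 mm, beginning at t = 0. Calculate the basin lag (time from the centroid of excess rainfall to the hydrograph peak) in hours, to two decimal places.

Centroid of excess rainfall: t_c = Σ P_i·t̄_i / ΣP_i = 11.5057 h (block centres at 3, 9, 15 h).
Hydrograph peak occurs at t = 18 h, so basin lag t_L = 18 − 11.5057 = 6.49 h.

t_L ≈ 6.49 h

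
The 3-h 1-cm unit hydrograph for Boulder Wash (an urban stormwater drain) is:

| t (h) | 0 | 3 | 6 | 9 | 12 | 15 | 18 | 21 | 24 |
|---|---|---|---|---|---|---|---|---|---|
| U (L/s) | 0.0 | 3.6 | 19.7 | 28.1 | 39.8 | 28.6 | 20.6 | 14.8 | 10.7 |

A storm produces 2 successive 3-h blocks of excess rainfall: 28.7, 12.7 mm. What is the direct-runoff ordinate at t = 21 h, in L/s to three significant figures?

Q ≈ 68.6 L/s

By discrete convolution, Q_j = Σ (P_i / 10 mm) · U_{j−i}.
At t = 21 h (j=7): Q = (28.7/10)·14.8 + (12.7/10)·20.6 = 68.6 L/s.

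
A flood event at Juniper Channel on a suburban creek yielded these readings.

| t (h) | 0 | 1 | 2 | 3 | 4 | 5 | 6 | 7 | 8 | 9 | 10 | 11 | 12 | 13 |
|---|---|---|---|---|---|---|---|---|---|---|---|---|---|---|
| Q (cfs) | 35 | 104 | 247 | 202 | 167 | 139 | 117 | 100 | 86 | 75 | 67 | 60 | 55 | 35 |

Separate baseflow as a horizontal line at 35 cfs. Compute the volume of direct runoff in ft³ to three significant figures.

Direct-runoff ordinates (Q − Q_b): 0.0, 69.0, 212.0, 167.0, 132.0, 104.0, 82.0, 65.0, 51.0, 40.0, 32.0, 25.0, 20.0, 0.0 cfs.
ΣQ_DR = 999.0 cfs.
With Δt = 1 h = 3600 s, V = ΣQ_DR · Δt = 999.0 × 3600 = 3.60 × 10^6 ft³.

V ≈ 3.60 × 10^6 ft³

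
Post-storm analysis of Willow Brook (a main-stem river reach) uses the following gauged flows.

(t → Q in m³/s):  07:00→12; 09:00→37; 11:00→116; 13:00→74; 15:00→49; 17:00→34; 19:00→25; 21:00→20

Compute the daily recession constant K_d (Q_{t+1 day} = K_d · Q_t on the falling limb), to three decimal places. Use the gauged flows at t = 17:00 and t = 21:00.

K_d ≈ 0.041

Between t = 17:00 and t = 21:00 the flow falls from 34 to 20 m³/s over 2×2 h = 4 h.
Per-interval ratio K = (20/34)^(1/2) = 0.7670; K_d = K^(24/2) = 0.041.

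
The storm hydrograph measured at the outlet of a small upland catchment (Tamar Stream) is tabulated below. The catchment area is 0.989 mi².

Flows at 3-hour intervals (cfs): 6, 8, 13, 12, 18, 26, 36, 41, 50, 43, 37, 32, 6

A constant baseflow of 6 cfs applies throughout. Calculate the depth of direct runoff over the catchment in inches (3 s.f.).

Direct runoff: 0.0, 2.0, 7.0, 6.0, 12.0, 20.0, 30.0, 35.0, 44.0, 37.0, 31.0, 26.0, 0.0 cfs; ΣQ_DR = 250.0 cfs.
V = ΣQ_DR · Δt = 250.0 × 10800 s = 2.700 × 10^6 ft³.
Over A = 0.989 mi², depth = V / A = 1.18 in.

d ≈ 1.18 in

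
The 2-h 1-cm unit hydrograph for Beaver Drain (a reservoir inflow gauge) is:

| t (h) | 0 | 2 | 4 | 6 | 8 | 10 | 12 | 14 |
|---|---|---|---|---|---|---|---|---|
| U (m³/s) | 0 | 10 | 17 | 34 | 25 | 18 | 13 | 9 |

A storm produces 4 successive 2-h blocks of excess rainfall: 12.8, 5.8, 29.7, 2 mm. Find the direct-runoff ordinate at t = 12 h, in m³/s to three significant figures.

By discrete convolution, Q_j = Σ (P_i / 10 mm) · U_{j−i}.
At t = 12 h (j=6): Q = (12.8/10)·13 + (5.8/10)·18 + (29.7/10)·25 + (2/10)·34 = 108 m³/s.

Q ≈ 108 m³/s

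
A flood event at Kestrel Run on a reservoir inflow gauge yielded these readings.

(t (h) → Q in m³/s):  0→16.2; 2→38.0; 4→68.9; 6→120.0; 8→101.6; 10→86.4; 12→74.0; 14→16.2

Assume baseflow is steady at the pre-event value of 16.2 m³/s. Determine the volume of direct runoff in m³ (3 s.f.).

Direct-runoff ordinates (Q − Q_b): 0.0, 21.8, 52.7, 103.8, 85.4, 70.2, 57.8, 0.0 m³/s.
ΣQ_DR = 391.7 m³/s.
With Δt = 2 h = 7200 s, V = ΣQ_DR · Δt = 391.7 × 7200 = 2.82 × 10^6 m³.

V ≈ 2.82 × 10^6 m³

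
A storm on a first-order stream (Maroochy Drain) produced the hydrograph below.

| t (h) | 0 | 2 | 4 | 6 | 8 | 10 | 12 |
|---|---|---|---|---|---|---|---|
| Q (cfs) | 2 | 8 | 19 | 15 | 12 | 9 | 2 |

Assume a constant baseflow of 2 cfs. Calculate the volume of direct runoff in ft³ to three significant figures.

V ≈ 3.82 × 10^5 ft³

Direct-runoff ordinates (Q − Q_b): 0.0, 6.0, 17.0, 13.0, 10.0, 7.0, 0.0 cfs.
ΣQ_DR = 53.00 cfs.
With Δt = 2 h = 7200 s, V = ΣQ_DR · Δt = 53.00 × 7200 = 3.82 × 10^5 ft³.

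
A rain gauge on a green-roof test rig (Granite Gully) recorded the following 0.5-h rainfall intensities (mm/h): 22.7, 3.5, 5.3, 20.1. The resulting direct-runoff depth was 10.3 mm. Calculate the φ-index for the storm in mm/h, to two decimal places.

φ ≈ 11.10 mm/h

Only the 2 blocks with intensity above φ contribute runoff: 22.7, 20.1 mm/h.
Σ(I−φ)·Δt = d  ⇒  (22.7+20.1 − 2φ)·0.5 = 10.3
φ = (42.80 − 10.3/0.5) / 2 = 11.10 mm/h.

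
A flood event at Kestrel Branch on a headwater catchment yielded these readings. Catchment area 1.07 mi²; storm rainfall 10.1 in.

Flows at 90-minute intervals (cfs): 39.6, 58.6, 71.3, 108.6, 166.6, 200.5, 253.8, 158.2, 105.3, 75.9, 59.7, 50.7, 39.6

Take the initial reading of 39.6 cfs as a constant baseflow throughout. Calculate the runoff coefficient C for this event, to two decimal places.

C ≈ 0.19

ΣQ_DR = 873.6 cfs; V = ΣQ_DR·Δt = 4.717 × 10^6 ft³.
Runoff depth d = V / A = 1.898 in.
C = d / P = 1.898 / 10.1 = 0.19.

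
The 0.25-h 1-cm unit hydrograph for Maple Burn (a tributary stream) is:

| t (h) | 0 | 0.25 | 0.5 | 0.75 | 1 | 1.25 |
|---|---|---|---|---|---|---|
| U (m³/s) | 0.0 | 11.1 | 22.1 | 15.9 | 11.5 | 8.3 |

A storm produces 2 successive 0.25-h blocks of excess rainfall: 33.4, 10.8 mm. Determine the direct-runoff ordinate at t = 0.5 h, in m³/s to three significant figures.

Q ≈ 85.8 m³/s

By discrete convolution, Q_j = Σ (P_i / 10 mm) · U_{j−i}.
At t = 0.5 h (j=2): Q = (33.4/10)·22.1 + (10.8/10)·11.1 = 85.8 m³/s.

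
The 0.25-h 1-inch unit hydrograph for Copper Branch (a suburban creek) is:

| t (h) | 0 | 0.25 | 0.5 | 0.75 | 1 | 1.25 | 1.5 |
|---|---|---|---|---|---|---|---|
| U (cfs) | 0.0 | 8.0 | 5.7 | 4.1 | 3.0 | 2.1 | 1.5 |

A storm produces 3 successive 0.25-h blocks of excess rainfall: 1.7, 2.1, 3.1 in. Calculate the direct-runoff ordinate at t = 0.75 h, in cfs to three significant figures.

Q ≈ 43.7 cfs

By discrete convolution, Q_j = Σ (P_i / 1 in) · U_{j−i}.
At t = 0.75 h (j=3): Q = (1.7/1)·4.1 + (2.1/1)·5.7 + (3.1/1)·8.0 = 43.7 cfs.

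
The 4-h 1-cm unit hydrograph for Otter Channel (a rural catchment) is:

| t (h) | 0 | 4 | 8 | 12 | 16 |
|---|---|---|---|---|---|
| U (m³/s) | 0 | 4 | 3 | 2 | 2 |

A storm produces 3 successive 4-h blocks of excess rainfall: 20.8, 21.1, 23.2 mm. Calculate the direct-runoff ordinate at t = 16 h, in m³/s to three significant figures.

Q ≈ 15.3 m³/s

By discrete convolution, Q_j = Σ (P_i / 10 mm) · U_{j−i}.
At t = 16 h (j=4): Q = (20.8/10)·2 + (21.1/10)·2 + (23.2/10)·3 = 15.3 m³/s.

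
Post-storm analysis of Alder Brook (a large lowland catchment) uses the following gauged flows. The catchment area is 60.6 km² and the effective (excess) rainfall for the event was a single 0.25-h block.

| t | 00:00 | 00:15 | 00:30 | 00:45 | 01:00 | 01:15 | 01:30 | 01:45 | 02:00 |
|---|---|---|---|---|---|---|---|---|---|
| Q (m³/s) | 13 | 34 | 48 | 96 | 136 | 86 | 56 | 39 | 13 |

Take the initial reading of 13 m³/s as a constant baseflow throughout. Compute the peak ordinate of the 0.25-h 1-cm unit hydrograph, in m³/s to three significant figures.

U_p ≈ 205 m³/s

Direct runoff: 0.0, 21.0, 35.0, 83.0, 123.0, 73.0, 43.0, 26.0, 0.0 m³/s; ΣQ_DR = 404.0 m³/s, peak = 123.0 m³/s.
Runoff depth d = ΣQ_DR·Δt / A = 404.0 × 900 / (60.6 km²) = 6.000 mm.
The 1-cm UH is the DRH scaled by (10 mm)/d, so U_p = 123.0 × 10/6.000 = 205 m³/s.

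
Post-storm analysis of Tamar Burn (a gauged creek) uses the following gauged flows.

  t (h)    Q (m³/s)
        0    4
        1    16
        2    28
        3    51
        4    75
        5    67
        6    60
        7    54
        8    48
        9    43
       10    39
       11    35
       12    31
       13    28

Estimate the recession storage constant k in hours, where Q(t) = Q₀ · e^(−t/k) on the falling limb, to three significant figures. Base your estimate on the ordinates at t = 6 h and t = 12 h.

On the falling limb, Q drops from 60 to 31 m³/s between t = 6 h and t = 12 h (Δt = 6 h).
k = −Δt / ln(Q₂/Q₁) = −6 / ln(31/60) = 9.09 h.

k ≈ 9.09 h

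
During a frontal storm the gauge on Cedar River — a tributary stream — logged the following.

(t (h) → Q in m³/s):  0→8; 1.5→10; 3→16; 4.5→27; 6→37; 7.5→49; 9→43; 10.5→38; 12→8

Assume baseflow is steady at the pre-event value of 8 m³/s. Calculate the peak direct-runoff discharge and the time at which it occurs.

Q_p = 41.0 m³/s at t = 7.5 h

Subtracting baseflow gives direct-runoff ordinates: 0.0, 2.0, 8.0, 19.0, 29.0, 41.0, 35.0, 30.0, 0.0 m³/s.
The maximum is 41.0 m³/s, occurring at the reading for t = 7.5 h.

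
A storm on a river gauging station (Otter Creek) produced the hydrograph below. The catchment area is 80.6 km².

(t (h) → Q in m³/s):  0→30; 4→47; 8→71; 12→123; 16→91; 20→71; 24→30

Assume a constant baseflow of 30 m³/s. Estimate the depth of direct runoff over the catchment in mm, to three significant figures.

Direct runoff: 0.0, 17.0, 41.0, 93.0, 61.0, 41.0, 0.0 m³/s; ΣQ_DR = 253.0 m³/s.
V = ΣQ_DR · Δt = 253.0 × 14400 s = 3.643 × 10^6 m³.
Over A = 80.6 km², depth = V / A = 45.2 mm.

d ≈ 45.2 mm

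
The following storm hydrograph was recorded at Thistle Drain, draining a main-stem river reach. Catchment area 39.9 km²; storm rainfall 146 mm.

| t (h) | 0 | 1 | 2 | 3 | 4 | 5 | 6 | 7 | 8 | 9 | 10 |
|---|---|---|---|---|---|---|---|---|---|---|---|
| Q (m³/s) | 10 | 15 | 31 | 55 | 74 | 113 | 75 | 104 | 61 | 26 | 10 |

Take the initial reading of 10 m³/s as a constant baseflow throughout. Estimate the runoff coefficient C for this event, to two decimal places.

ΣQ_DR = 464.0 m³/s; V = ΣQ_DR·Δt = 1.670 × 10^6 m³.
Runoff depth d = V / A = 41.86 mm.
C = d / P = 41.86 / 146 = 0.29.

C ≈ 0.29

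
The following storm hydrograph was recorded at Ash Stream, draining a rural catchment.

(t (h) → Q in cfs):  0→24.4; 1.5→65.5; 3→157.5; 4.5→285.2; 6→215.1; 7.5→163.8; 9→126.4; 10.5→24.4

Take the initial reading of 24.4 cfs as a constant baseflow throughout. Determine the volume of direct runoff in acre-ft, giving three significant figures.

Direct-runoff ordinates (Q − Q_b): 0.0, 41.1, 133.1, 260.8, 190.7, 139.4, 102.0, 0.0 cfs.
ΣQ_DR = 867.1 cfs.
With Δt = 1.5 h = 5400 s, V = ΣQ_DR · Δt = 867.1 × 5400 = 4.68 × 10^6 ft³ = 107 acre-ft.

V ≈ 107 acre-ft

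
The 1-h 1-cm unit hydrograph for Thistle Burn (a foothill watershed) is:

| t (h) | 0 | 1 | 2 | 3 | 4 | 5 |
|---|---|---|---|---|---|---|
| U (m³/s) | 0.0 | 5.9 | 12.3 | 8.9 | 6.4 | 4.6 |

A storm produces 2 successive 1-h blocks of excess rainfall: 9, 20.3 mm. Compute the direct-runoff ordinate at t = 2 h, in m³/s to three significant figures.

By discrete convolution, Q_j = Σ (P_i / 10 mm) · U_{j−i}.
At t = 2 h (j=2): Q = (9/10)·12.3 + (20.3/10)·5.9 = 23.0 m³/s.

Q ≈ 23.0 m³/s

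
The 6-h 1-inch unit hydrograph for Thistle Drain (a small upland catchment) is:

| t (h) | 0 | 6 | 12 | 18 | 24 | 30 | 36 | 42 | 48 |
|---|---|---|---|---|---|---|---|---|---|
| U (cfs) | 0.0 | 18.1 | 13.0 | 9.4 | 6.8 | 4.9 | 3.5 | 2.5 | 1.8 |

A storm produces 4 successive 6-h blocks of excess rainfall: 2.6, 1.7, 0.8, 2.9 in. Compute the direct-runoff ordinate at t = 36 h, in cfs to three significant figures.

Q ≈ 50.1 cfs

By discrete convolution, Q_j = Σ (P_i / 1 in) · U_{j−i}.
At t = 36 h (j=6): Q = (2.6/1)·3.5 + (1.7/1)·4.9 + (0.8/1)·6.8 + (2.9/1)·9.4 = 50.1 cfs.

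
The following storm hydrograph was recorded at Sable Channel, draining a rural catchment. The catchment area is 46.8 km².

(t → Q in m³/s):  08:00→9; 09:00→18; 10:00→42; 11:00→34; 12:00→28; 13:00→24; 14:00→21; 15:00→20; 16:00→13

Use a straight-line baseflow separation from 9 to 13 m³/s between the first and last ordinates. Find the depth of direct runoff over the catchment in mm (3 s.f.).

d ≈ 8.46 mm

Direct runoff: 0.00, 8.50, 32.00, 23.50, 17.00, 12.50, 9.00, 7.50, 0.00 m³/s; ΣQ_DR = 110.0 m³/s.
V = ΣQ_DR · Δt = 110.0 × 3600 s = 3.960 × 10^5 m³.
Over A = 46.8 km², depth = V / A = 8.46 mm.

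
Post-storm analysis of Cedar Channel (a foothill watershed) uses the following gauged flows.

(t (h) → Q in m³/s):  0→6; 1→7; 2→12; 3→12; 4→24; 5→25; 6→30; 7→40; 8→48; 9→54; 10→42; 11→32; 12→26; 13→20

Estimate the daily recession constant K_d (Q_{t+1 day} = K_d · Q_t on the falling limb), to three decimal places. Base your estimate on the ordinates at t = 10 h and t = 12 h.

Between t = 10 h and t = 12 h the flow falls from 42 to 26 m³/s over 2×1 h = 2 h.
Per-interval ratio K = (26/42)^(1/2) = 0.7868; K_d = K^(24/1) = 0.003.

K_d ≈ 0.003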